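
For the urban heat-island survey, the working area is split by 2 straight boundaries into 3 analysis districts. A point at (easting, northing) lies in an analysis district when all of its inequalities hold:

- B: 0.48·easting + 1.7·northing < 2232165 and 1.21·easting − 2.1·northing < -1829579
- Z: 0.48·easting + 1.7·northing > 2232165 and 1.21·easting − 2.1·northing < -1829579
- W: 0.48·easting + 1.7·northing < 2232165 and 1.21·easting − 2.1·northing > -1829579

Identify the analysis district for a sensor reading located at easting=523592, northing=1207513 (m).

Z

0.48·523592 + 1.7·1207513 = 2304096.260, which is > 2232165
1.21·523592 − 2.1·1207513 = -1902230.980, which is < -1829579
This sign pattern matches Z.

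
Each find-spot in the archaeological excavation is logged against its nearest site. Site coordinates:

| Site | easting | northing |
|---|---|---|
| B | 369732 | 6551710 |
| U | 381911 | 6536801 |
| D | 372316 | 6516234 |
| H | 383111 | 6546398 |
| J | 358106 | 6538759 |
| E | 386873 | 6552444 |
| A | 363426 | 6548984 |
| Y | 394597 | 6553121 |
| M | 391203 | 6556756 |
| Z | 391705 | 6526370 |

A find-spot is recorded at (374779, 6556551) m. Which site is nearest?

B

Squared distances to each site:
B: 48907490.000; U: 440927924.000; D: 1631526858.000; H: 172505633.000; J: 594544193.000; E: 163132285.000; A: 186150098.000; Y: 404518024.000; M: 269789801.000; Z: 1197382237.000.
Minimum at B.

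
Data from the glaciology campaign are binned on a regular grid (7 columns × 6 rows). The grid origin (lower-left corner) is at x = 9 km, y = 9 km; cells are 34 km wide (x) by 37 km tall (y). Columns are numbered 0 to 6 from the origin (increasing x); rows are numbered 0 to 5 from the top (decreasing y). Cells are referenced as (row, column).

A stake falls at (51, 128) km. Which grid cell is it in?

(2, 1)

Column index: ⌊(51 − 9) / 34⌋ = ⌊1.235⌋ = 1
Row offset from origin: ⌊(128 − 9) / 37⌋ = ⌊3.216⌋ = 3 → row 2 (counted from top)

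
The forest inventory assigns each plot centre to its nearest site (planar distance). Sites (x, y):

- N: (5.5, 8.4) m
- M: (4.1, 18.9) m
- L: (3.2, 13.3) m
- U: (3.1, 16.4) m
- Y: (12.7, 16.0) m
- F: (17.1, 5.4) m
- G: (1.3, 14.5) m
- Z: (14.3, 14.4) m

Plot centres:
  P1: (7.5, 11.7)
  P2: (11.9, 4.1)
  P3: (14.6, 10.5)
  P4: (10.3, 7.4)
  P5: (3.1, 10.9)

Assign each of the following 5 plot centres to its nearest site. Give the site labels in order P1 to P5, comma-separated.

P1 → N (d²=14.89)
P2 → F (d²=28.73)
P3 → Z (d²=15.30)
P4 → N (d²=24.04)
P5 → L (d²=5.77)

N, F, Z, N, L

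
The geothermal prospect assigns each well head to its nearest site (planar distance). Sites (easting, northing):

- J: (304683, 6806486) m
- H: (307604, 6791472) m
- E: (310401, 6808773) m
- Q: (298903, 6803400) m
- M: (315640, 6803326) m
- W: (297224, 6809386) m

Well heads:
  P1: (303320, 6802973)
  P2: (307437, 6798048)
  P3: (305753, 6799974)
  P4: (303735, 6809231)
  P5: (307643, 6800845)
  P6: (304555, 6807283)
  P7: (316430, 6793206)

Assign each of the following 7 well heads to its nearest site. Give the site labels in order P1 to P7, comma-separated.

J, H, J, J, J, J, H

P1 → J (d²=14198938.00)
P2 → H (d²=43271665.00)
P3 → J (d²=43551044.00)
P4 → J (d²=8433729.00)
P5 → J (d²=40582481.00)
P6 → J (d²=651593.00)
P7 → H (d²=80905032.00)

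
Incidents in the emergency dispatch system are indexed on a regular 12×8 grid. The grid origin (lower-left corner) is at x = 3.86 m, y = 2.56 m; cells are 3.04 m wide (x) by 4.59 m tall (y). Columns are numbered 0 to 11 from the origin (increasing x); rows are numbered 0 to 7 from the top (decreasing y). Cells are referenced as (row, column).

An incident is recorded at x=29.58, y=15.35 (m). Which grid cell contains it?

(5, 8)

Column index: ⌊(29.58 − 3.86) / 3.04⌋ = ⌊8.461⌋ = 8
Row offset from origin: ⌊(15.35 − 2.56) / 4.59⌋ = ⌊2.786⌋ = 2 → row 5 (counted from top)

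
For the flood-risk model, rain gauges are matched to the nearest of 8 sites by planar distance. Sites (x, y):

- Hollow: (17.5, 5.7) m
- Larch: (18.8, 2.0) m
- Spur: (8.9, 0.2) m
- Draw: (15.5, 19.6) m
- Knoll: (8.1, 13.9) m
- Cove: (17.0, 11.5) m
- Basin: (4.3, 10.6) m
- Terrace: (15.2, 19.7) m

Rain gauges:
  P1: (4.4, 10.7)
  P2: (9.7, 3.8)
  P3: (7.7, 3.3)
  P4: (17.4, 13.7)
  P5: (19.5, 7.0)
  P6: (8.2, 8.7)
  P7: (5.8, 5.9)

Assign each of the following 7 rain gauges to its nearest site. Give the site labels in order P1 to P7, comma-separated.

P1 → Basin (d²=0.02)
P2 → Spur (d²=13.60)
P3 → Spur (d²=11.05)
P4 → Cove (d²=5.00)
P5 → Hollow (d²=5.69)
P6 → Basin (d²=18.82)
P7 → Basin (d²=24.34)

Basin, Spur, Spur, Cove, Hollow, Basin, Basin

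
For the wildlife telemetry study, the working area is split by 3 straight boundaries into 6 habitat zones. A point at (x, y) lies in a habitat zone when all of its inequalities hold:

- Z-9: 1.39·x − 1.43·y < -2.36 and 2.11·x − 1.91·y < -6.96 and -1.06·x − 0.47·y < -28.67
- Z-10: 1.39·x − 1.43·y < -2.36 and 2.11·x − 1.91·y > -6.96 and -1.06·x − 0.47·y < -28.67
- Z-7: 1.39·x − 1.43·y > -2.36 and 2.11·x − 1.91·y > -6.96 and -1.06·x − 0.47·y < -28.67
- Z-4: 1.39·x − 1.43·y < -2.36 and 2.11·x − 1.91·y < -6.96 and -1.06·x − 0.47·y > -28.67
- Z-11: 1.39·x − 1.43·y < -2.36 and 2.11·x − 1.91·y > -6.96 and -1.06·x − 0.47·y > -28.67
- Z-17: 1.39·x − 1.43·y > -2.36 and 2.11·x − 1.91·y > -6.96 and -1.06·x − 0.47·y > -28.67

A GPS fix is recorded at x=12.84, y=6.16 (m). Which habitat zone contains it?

Z-17

1.39·12.84 − 1.43·6.16 = 9.039, which is > -2.36
2.11·12.84 − 1.91·6.16 = 15.327, which is > -6.96
-1.06·12.84 − 0.47·6.16 = -16.506, which is > -28.67
This sign pattern matches Z-17.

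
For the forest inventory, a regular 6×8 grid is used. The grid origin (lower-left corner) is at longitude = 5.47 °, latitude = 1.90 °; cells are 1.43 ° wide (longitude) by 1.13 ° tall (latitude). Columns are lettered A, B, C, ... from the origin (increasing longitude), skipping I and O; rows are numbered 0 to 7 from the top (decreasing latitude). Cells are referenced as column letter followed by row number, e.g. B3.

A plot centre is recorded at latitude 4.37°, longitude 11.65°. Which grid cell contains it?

E5

Column index: ⌊(11.65 − 5.47) / 1.43⌋ = ⌊4.322⌋ = 4 → column E
Row offset from origin: ⌊(4.37 − 1.90) / 1.13⌋ = ⌊2.186⌋ = 2 → row 5 (counted from top)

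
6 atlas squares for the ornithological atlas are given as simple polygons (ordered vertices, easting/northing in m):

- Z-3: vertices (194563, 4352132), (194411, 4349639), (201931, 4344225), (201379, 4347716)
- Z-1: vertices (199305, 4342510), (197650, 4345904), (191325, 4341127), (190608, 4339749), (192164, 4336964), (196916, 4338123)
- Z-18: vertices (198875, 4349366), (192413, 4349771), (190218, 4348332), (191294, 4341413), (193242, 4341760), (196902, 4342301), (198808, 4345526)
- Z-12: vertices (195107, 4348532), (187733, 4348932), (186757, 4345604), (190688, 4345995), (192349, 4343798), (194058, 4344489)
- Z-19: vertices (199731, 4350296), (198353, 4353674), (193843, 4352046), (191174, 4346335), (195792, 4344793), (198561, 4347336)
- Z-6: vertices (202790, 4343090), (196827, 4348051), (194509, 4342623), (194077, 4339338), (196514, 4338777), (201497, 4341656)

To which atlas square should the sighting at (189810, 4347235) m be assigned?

Z-12

Cast a ray rightward from (189810, 4347235). For each polygon, the edges (by vertex number in listed order) whose endpoints lie on opposite sides of northing = 4347235, where each meets that height, and whether that is right or left of the point:
Z-3: 2–3 at easting≈197750.1 (right), 3–4 at easting≈201455.1 (right) → 2 crossings.
Z-1: no edge straddles that height → 0 crossings.
Z-18: 3–4 at easting≈190388.6 (right), 7–1 at easting≈198837.8 (right) → 2 crossings.
Z-12: 2–3 at easting≈187235.3 (left), 6–1 at easting≈194770.5 (right) → 1 crossing.
Z-19: 3–4 at easting≈191594.6 (right), 5–6 at easting≈198451.0 (right) → 2 crossings.
Z-6: 1–2 at easting≈197807.8 (right), 2–3 at easting≈196478.5 (right) → 2 crossings.
Only Z-12 has an odd count, so the point is inside Z-12.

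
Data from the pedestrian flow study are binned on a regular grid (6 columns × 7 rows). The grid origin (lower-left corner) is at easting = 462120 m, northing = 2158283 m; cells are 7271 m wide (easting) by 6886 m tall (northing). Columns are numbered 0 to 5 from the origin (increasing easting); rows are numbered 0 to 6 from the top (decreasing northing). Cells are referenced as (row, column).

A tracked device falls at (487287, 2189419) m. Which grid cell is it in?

Column index: ⌊(487287 − 462120) / 7271⌋ = ⌊3.461⌋ = 3
Row offset from origin: ⌊(2189419 − 2158283) / 6886⌋ = ⌊4.522⌋ = 4 → row 2 (counted from top)

(2, 3)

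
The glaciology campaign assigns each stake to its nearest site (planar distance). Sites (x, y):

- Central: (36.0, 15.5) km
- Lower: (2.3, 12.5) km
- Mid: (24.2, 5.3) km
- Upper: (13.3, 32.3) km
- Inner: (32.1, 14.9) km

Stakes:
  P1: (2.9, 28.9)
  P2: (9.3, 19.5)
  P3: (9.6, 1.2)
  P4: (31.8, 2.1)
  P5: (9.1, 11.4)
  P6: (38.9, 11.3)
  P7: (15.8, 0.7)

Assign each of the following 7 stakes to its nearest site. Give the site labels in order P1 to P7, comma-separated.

P1 → Upper (d²=119.72)
P2 → Lower (d²=98.00)
P3 → Lower (d²=180.98)
P4 → Mid (d²=68.00)
P5 → Lower (d²=47.45)
P6 → Central (d²=26.05)
P7 → Mid (d²=91.72)

Upper, Lower, Lower, Mid, Lower, Central, Mid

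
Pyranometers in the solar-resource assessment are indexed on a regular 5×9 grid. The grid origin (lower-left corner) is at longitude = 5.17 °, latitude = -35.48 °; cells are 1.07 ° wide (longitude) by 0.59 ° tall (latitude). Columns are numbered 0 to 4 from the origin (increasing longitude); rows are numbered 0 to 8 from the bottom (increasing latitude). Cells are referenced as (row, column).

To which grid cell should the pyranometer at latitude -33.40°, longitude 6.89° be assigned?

Column index: ⌊(6.89 − 5.17) / 1.07⌋ = ⌊1.607⌋ = 1
Row offset from origin: ⌊(-33.40 − -35.48) / 0.59⌋ = ⌊3.525⌋ = 3 → row 3

(3, 1)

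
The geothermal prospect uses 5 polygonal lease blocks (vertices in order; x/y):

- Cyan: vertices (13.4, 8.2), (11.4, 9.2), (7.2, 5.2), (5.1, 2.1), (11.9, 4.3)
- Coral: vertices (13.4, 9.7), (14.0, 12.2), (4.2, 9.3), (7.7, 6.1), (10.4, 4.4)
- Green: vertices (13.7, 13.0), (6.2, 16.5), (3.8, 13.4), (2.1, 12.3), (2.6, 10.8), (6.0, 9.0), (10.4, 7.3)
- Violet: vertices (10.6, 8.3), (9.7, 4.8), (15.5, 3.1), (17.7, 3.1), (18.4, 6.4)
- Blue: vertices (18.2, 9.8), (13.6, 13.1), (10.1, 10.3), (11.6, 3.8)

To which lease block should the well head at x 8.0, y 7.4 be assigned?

Coral

Cast a ray rightward from (8.0, 7.4). For each polygon, the edges (by vertex number in listed order) whose endpoints lie on opposite sides of y = 7.4, where each meets that height, and whether that is right or left of the point:
Cyan: 2–3 at x≈9.51 (right), 5–1 at x≈13.09 (right) → 2 crossings.
Coral: 3–4 at x≈6.28 (left), 5–1 at x≈12.10 (right) → 1 crossing.
Green: 6–7 at x≈10.14 (right), 7–1 at x≈10.46 (right) → 2 crossings.
Violet: 1–2 at x≈10.37 (right), 5–1 at x≈14.29 (right) → 2 crossings.
Blue: 3–4 at x≈10.77 (right), 4–1 at x≈15.56 (right) → 2 crossings.
Only Coral has an odd count, so the point is inside Coral.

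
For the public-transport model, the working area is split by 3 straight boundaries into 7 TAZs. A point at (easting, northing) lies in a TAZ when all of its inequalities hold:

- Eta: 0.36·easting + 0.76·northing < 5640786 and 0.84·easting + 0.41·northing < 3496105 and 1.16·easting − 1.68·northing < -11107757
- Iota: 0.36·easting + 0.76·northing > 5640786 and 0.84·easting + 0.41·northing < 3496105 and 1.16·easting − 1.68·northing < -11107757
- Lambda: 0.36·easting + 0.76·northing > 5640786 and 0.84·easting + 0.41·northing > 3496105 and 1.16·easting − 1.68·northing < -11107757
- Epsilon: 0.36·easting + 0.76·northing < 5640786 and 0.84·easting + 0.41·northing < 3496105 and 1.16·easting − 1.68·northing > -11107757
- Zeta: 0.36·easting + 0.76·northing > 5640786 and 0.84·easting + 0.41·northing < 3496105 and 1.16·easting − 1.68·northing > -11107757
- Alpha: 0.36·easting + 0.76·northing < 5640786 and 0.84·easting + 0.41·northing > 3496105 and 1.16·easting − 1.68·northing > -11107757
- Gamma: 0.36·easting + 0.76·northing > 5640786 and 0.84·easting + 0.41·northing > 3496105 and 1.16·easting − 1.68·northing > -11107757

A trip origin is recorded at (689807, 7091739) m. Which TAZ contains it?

Eta

0.36·689807 + 0.76·7091739 = 5638052.160, which is < 5640786
0.84·689807 + 0.41·7091739 = 3487050.870, which is < 3496105
1.16·689807 − 1.68·7091739 = -11113945.400, which is < -11107757
This sign pattern matches Eta.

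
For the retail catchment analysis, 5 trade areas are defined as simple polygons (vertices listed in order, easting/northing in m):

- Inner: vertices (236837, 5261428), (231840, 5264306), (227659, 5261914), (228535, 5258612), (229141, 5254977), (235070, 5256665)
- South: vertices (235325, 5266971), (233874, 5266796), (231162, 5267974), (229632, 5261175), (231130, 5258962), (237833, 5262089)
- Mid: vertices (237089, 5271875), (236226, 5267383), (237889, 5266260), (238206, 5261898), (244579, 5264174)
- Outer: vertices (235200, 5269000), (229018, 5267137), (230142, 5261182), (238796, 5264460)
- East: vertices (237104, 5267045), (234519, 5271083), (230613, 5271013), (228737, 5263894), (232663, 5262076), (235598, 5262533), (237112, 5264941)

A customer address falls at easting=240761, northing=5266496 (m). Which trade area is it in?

Mid

Cast a ray rightward from (240761, 5266496). For each polygon, the edges (by vertex number in listed order) whose endpoints lie on opposite sides of northing = 5266496, where each meets that height, and whether that is right or left of the point:
Inner: no edge straddles that height → 0 crossings.
South: 3–4 at easting≈230829.4 (left), 6–1 at easting≈235569.0 (left) → 0 crossings.
Mid: 2–3 at easting≈237539.5 (left), 5–1 at easting≈242320.6 (right) → 1 crossing.
Outer: 2–3 at easting≈229139.0 (left), 4–1 at easting≈237183.3 (left) → 0 crossings.
East: 3–4 at easting≈229422.7 (left), 7–1 at easting≈237106.1 (left) → 0 crossings.
Only Mid has an odd count, so the point is inside Mid.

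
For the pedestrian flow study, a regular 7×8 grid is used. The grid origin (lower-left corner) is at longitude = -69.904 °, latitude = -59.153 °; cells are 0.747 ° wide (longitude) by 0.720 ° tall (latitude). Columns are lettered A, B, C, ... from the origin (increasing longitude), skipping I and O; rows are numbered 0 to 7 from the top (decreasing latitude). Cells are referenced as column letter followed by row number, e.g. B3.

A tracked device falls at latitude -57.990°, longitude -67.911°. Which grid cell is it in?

Column index: ⌊(-67.911 − -69.904) / 0.747⌋ = ⌊2.668⌋ = 2 → column C
Row offset from origin: ⌊(-57.990 − -59.153) / 0.720⌋ = ⌊1.615⌋ = 1 → row 6 (counted from top)

C6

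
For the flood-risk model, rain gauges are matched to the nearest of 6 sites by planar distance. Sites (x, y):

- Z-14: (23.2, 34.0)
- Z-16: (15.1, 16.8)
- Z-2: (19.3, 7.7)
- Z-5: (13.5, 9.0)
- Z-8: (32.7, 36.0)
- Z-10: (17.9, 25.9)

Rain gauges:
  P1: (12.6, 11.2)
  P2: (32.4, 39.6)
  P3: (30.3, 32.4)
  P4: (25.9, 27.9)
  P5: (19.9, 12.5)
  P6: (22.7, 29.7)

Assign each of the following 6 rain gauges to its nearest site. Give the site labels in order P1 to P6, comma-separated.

Z-5, Z-8, Z-8, Z-14, Z-2, Z-14

P1 → Z-5 (d²=5.65)
P2 → Z-8 (d²=13.05)
P3 → Z-8 (d²=18.72)
P4 → Z-14 (d²=44.50)
P5 → Z-2 (d²=23.40)
P6 → Z-14 (d²=18.74)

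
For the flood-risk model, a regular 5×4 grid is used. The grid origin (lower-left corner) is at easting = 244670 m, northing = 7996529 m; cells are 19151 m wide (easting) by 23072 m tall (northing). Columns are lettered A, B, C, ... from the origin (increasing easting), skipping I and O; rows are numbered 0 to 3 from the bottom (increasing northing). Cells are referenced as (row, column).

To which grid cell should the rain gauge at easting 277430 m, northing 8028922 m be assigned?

(1, B)

Column index: ⌊(277430 − 244670) / 19151⌋ = ⌊1.711⌋ = 1 → column B
Row offset from origin: ⌊(8028922 − 7996529) / 23072⌋ = ⌊1.404⌋ = 1 → row 1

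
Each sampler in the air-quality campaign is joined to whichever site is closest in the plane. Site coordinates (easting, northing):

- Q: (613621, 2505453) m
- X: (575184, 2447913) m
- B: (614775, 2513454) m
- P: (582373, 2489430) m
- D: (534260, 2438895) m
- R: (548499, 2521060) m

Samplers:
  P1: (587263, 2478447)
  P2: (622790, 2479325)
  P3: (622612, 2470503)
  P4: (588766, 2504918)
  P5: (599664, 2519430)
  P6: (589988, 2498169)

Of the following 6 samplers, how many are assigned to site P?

3

P1 → P
P2 → Q
P3 → Q
P4 → P
P5 → B
P6 → P
3 of the 6 go to P.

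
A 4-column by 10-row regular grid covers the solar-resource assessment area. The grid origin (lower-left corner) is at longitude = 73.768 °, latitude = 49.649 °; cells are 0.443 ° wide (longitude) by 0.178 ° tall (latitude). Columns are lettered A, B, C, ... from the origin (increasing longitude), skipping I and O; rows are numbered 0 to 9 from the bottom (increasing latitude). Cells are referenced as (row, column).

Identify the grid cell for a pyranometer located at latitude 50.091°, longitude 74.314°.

Column index: ⌊(74.314 − 73.768) / 0.443⌋ = ⌊1.233⌋ = 1 → column B
Row offset from origin: ⌊(50.091 − 49.649) / 0.178⌋ = ⌊2.483⌋ = 2 → row 2

(2, B)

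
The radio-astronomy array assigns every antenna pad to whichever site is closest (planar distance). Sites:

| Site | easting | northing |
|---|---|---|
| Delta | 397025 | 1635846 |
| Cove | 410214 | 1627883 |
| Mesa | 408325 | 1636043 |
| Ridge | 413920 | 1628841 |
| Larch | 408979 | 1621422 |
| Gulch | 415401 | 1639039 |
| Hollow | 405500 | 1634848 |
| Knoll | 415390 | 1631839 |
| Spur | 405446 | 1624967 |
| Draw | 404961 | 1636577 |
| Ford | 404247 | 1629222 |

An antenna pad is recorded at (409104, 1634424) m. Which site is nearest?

Mesa

Squared distances to each site:
Delta: 147924325.000; Cove: 44016781.000; Mesa: 3228002.000; Ridge: 54363745.000; Larch: 169067629.000; Gulch: 60950434.000; Hollow: 13168592.000; Knoll: 46196021.000; Spur: 102815813.000; Draw: 21799858.000; Ford: 50651253.000.
Minimum at Mesa.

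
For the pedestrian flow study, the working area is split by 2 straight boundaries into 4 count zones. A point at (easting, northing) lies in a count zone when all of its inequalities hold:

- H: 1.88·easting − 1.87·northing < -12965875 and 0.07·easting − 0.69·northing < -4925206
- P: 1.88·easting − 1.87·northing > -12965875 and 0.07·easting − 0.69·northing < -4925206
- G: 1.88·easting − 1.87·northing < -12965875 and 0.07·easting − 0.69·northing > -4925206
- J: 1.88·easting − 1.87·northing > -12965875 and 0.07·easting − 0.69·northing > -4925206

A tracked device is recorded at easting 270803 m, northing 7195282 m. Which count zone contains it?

1.88·270803 − 1.87·7195282 = -12946067.700, which is > -12965875
0.07·270803 − 0.69·7195282 = -4945788.370, which is < -4925206
This sign pattern matches P.

P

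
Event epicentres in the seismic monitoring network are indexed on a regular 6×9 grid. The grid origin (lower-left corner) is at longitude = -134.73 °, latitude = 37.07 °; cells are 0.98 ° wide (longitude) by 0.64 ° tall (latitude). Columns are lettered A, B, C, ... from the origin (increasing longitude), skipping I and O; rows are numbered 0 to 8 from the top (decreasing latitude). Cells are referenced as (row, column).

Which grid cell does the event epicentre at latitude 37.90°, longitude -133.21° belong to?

Column index: ⌊(-133.21 − -134.73) / 0.98⌋ = ⌊1.551⌋ = 1 → column B
Row offset from origin: ⌊(37.90 − 37.07) / 0.64⌋ = ⌊1.297⌋ = 1 → row 7 (counted from top)

(7, B)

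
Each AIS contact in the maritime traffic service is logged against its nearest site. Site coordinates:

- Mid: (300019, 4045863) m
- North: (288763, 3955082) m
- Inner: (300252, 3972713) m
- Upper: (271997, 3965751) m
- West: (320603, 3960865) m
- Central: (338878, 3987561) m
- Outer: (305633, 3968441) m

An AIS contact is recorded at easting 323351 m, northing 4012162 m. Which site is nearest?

Central

Squared distances to each site:
Mid: 1680139625.000; North: 4454456144.000; Inner: 2089787402.000; Upper: 4791214237.000; West: 2638933713.000; Central: 846296930.000; Outer: 2225453365.000.
Minimum at Central.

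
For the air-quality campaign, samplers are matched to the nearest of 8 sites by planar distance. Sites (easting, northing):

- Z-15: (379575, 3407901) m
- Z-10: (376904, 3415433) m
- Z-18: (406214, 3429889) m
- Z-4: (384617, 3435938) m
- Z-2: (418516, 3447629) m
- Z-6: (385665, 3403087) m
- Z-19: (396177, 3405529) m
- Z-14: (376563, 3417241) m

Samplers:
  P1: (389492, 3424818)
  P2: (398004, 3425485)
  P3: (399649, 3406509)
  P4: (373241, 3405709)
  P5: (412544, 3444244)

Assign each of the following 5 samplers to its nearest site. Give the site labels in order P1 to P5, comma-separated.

Z-4, Z-18, Z-19, Z-15, Z-2

P1 → Z-4 (d²=147420025.00)
P2 → Z-18 (d²=86799316.00)
P3 → Z-19 (d²=13015184.00)
P4 → Z-15 (d²=44924420.00)
P5 → Z-2 (d²=47123009.00)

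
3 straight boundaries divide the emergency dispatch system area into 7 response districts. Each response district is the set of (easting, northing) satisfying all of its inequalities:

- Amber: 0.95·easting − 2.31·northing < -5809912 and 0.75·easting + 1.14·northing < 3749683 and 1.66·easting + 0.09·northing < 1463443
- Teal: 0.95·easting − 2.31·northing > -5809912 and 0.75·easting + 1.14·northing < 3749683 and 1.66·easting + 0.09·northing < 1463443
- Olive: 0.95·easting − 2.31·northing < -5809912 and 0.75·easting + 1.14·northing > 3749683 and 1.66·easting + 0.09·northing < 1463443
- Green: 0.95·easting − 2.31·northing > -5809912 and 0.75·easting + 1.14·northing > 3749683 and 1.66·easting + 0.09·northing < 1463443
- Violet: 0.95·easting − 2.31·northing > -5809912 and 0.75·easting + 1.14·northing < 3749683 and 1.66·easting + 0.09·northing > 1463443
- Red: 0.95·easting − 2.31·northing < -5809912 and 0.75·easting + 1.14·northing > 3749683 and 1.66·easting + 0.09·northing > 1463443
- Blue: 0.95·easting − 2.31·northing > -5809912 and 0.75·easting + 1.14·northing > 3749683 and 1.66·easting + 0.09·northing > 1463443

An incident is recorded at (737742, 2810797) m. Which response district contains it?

Blue

0.95·737742 − 2.31·2810797 = -5792086.170, which is > -5809912
0.75·737742 + 1.14·2810797 = 3757615.080, which is > 3749683
1.66·737742 + 0.09·2810797 = 1477623.450, which is > 1463443
This sign pattern matches Blue.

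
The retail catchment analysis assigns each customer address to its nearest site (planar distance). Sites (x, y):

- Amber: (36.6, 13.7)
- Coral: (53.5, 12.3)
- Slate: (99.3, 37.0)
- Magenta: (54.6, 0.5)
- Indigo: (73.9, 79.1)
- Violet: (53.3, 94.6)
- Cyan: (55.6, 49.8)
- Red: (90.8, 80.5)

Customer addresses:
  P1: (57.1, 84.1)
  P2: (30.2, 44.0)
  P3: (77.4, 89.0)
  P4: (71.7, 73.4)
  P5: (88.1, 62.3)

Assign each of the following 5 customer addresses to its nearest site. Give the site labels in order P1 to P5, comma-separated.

Violet, Cyan, Indigo, Indigo, Red

P1 → Violet (d²=124.69)
P2 → Cyan (d²=678.80)
P3 → Indigo (d²=110.26)
P4 → Indigo (d²=37.33)
P5 → Red (d²=338.53)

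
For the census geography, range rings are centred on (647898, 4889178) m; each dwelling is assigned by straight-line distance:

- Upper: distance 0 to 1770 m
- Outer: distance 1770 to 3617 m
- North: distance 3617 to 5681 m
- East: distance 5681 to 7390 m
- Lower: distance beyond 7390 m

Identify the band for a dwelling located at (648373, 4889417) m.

Distance = √((648373−647898)² + (4889417−4889178)²) = √(225625.000 + 57121.000) = 531.739 m.
0 ≤ 531.739 < 1770 → Upper.

Upper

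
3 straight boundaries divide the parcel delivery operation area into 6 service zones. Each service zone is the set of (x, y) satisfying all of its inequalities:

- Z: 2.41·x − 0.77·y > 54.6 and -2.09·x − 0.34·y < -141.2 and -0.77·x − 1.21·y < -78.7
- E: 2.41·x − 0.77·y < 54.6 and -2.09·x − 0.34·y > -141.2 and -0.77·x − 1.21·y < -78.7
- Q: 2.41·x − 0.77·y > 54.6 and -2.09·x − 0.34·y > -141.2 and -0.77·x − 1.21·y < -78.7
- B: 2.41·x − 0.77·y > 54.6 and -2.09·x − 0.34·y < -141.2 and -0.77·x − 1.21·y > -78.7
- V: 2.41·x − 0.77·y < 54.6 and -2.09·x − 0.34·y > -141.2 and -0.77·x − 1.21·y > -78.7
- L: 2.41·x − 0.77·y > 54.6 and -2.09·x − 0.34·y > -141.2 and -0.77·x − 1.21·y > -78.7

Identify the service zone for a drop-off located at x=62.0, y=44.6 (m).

Z

2.41·62.0 − 0.77·44.6 = 115.078, which is > 54.6
-2.09·62.0 − 0.34·44.6 = -144.744, which is < -141.2
-0.77·62.0 − 1.21·44.6 = -101.706, which is < -78.7
This sign pattern matches Z.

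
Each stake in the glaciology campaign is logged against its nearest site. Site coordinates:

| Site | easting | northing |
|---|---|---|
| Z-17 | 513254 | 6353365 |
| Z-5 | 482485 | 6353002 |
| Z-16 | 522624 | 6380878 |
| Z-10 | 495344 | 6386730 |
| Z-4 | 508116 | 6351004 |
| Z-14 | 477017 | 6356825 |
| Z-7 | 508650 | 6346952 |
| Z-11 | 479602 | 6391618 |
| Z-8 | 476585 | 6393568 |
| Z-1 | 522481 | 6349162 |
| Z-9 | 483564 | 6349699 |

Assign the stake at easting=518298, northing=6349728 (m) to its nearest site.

Z-1

Squared distances to each site:
Z-17: 38669705.000; Z-5: 1293290045.000; Z-16: 989036776.000; Z-10: 1896034120.000; Z-4: 105301300.000; Z-14: 1754488370.000; Z-7: 100790080.000; Z-11: 3252152516.000; Z-8: 3661919969.000; Z-1: 17817845.000; Z-9: 1206451597.000.
Minimum at Z-1.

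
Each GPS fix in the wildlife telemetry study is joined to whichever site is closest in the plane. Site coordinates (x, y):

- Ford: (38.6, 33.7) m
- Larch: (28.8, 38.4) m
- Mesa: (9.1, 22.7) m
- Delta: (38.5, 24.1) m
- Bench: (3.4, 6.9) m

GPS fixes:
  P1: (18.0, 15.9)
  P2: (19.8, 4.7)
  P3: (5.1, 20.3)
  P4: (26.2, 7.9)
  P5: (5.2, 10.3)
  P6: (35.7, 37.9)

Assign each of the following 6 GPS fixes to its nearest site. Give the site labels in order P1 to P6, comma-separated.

Mesa, Bench, Mesa, Delta, Bench, Ford

P1 → Mesa (d²=125.45)
P2 → Bench (d²=273.80)
P3 → Mesa (d²=21.76)
P4 → Delta (d²=413.73)
P5 → Bench (d²=14.80)
P6 → Ford (d²=26.05)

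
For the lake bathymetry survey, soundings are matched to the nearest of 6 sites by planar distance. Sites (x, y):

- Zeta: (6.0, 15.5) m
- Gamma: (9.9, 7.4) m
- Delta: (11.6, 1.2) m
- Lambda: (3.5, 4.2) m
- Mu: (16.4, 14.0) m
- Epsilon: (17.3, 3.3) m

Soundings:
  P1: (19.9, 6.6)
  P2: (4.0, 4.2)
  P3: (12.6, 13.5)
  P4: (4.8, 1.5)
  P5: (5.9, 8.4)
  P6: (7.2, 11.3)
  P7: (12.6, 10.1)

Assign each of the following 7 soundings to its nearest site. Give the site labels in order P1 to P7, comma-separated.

Epsilon, Lambda, Mu, Lambda, Gamma, Zeta, Gamma

P1 → Epsilon (d²=17.65)
P2 → Lambda (d²=0.25)
P3 → Mu (d²=14.69)
P4 → Lambda (d²=8.98)
P5 → Gamma (d²=17.00)
P6 → Zeta (d²=19.08)
P7 → Gamma (d²=14.58)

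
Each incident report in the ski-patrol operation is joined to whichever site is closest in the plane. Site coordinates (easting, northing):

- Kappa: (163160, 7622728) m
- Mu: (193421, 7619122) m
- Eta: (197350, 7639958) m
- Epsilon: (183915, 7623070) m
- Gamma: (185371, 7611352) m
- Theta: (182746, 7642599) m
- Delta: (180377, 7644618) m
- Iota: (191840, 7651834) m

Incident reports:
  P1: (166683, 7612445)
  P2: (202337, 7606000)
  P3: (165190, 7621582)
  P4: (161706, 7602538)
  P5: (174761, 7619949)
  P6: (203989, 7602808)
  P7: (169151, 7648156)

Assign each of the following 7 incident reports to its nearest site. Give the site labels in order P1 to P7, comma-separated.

P1 → Kappa (d²=118151618.00)
P2 → Mu (d²=251681940.00)
P3 → Kappa (d²=5434216.00)
P4 → Kappa (d²=409750216.00)
P5 → Epsilon (d²=93536357.00)
P6 → Mu (d²=377829220.00)
P7 → Delta (d²=138540520.00)

Kappa, Mu, Kappa, Kappa, Epsilon, Mu, Delta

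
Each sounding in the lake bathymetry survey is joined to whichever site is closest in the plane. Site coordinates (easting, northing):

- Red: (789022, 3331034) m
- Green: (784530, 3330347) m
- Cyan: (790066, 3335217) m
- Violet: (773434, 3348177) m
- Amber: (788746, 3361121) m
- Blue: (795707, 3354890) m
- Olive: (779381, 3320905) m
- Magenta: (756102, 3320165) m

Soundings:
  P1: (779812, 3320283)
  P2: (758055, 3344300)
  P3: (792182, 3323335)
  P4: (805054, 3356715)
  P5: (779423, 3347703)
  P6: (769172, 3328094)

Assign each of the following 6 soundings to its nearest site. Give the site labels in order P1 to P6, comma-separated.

P1 → Olive (d²=572645.00)
P2 → Violet (d²=251544770.00)
P3 → Red (d²=69260201.00)
P4 → Blue (d²=90697034.00)
P5 → Violet (d²=36092797.00)
P6 → Olive (d²=155905402.00)

Olive, Violet, Red, Blue, Violet, Olive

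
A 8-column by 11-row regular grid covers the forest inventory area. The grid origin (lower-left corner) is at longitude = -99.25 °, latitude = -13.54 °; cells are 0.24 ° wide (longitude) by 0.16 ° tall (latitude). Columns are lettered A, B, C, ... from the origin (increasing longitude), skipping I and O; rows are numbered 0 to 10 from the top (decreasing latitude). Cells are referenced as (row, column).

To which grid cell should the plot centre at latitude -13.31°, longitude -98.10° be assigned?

(9, E)

Column index: ⌊(-98.10 − -99.25) / 0.24⌋ = ⌊4.792⌋ = 4 → column E
Row offset from origin: ⌊(-13.31 − -13.54) / 0.16⌋ = ⌊1.437⌋ = 1 → row 9 (counted from top)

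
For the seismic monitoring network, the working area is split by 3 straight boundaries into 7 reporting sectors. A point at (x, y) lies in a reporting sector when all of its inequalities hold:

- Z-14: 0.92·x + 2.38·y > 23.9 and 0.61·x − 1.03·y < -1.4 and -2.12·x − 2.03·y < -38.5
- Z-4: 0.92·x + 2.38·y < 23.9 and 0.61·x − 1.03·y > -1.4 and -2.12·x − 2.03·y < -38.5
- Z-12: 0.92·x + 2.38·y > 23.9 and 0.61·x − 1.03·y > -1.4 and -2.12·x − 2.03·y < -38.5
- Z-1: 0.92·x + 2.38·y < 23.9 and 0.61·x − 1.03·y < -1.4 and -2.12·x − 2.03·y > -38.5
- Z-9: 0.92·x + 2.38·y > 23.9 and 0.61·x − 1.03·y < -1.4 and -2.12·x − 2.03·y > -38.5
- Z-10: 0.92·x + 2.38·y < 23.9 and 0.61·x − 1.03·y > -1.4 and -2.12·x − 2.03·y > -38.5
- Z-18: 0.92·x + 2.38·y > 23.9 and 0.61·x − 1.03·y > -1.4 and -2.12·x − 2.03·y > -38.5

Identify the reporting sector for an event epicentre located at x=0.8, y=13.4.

0.92·0.8 + 2.38·13.4 = 32.628, which is > 23.9
0.61·0.8 − 1.03·13.4 = -13.314, which is < -1.4
-2.12·0.8 − 2.03·13.4 = -28.898, which is > -38.5
This sign pattern matches Z-9.

Z-9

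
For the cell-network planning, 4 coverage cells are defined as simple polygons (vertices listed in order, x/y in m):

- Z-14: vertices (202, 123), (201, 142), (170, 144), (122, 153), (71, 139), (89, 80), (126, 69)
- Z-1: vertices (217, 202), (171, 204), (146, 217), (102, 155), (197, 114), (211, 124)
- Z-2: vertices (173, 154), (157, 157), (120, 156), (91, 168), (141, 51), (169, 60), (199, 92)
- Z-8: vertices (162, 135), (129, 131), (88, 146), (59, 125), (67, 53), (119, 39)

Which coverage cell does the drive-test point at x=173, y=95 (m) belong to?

Z-2

Cast a ray rightward from (173, 95). For each polygon, the edges (by vertex number in listed order) whose endpoints lie on opposite sides of y = 95, where each meets that height, and whether that is right or left of the point:
Z-14: 5–6 at x≈84.4 (left), 7–1 at x≈162.6 (left) → 0 crossings.
Z-1: no edge straddles that height → 0 crossings.
Z-2: 4–5 at x≈122.2 (left), 7–1 at x≈197.7 (right) → 1 crossing.
Z-8: 4–5 at x≈62.3 (left), 6–1 at x≈144.1 (left) → 0 crossings.
Only Z-2 has an odd count, so the point is inside Z-2.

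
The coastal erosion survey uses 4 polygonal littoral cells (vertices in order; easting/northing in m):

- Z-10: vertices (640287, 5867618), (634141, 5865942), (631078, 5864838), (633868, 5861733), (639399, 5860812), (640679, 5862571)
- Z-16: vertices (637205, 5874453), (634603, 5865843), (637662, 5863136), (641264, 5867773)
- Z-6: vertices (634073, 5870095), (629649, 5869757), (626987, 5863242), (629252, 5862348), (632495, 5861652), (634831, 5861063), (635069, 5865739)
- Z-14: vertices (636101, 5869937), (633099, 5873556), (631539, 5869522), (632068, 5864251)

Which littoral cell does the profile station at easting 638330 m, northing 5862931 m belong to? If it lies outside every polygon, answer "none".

Cast a ray rightward from (638330, 5862931). For each polygon, the edges (by vertex number in listed order) whose endpoints lie on opposite sides of northing = 5862931, where each meets that height, and whether that is right or left of the point:
Z-10: 3–4 at easting≈632791.5 (left), 6–1 at easting≈640651.0 (right) → 1 crossing.
Z-16: no edge straddles that height → 0 crossings.
Z-6: 3–4 at easting≈627774.9 (left), 6–7 at easting≈634926.1 (left) → 0 crossings.
Z-14: no edge straddles that height → 0 crossings.
Only Z-10 has an odd count, so the point is inside Z-10.

Z-10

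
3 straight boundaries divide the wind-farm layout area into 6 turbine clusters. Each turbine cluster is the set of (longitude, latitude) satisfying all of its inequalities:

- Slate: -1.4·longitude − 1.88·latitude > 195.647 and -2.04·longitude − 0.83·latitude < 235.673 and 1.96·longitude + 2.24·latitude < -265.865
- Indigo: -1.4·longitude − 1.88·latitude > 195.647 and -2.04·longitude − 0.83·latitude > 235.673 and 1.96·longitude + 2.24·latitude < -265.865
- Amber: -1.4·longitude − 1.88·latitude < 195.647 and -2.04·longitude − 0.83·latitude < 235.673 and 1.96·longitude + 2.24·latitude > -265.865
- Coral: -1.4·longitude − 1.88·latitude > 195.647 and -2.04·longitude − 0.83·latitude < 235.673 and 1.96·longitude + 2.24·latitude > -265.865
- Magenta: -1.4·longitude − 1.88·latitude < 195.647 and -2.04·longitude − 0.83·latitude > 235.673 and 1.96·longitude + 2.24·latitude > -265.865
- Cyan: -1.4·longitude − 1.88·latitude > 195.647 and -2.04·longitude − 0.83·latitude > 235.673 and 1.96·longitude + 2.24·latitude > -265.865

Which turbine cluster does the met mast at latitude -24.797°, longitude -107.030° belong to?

Cyan

-1.4·-107.030 − 1.88·-24.797 = 196.460, which is > 195.647
-2.04·-107.030 − 0.83·-24.797 = 238.923, which is > 235.673
1.96·-107.030 + 2.24·-24.797 = -265.324, which is > -265.865
This sign pattern matches Cyan.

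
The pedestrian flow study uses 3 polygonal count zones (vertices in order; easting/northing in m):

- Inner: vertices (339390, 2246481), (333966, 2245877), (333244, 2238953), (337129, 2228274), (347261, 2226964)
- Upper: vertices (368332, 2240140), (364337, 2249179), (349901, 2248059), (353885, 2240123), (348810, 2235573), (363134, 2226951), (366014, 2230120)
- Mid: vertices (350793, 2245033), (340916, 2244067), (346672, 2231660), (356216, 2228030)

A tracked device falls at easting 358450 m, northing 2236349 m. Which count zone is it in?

Cast a ray rightward from (358450, 2236349). For each polygon, the edges (by vertex number in listed order) whose endpoints lie on opposite sides of northing = 2236349, where each meets that height, and whether that is right or left of the point:
Inner: 3–4 at easting≈334191.3 (left), 5–1 at easting≈343476.1 (left) → 0 crossings.
Upper: 4–5 at easting≈349675.5 (left), 7–1 at easting≈367455.0 (right) → 1 crossing.
Mid: 2–3 at easting≈344496.6 (left), 4–1 at easting≈353562.7 (left) → 0 crossings.
Only Upper has an odd count, so the point is inside Upper.

Upper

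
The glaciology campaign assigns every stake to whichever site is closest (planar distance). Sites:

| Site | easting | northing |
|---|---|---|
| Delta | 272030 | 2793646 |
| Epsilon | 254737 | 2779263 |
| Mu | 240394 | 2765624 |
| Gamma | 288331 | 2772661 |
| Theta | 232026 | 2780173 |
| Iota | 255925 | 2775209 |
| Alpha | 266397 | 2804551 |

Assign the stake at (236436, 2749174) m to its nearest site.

Mu

Squared distances to each site:
Delta: 3244691620.000; Epsilon: 1240274522.000; Mu: 286268264.000; Gamma: 3244730194.000; Theta: 980386101.000; Iota: 1057642346.000; Alpha: 3964273650.000.
Minimum at Mu.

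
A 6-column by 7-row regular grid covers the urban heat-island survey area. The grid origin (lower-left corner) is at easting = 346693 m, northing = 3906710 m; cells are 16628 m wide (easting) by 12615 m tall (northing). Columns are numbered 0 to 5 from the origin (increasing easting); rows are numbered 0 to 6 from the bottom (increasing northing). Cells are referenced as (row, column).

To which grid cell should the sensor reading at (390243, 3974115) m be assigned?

(5, 2)

Column index: ⌊(390243 − 346693) / 16628⌋ = ⌊2.619⌋ = 2
Row offset from origin: ⌊(3974115 − 3906710) / 12615⌋ = ⌊5.343⌋ = 5 → row 5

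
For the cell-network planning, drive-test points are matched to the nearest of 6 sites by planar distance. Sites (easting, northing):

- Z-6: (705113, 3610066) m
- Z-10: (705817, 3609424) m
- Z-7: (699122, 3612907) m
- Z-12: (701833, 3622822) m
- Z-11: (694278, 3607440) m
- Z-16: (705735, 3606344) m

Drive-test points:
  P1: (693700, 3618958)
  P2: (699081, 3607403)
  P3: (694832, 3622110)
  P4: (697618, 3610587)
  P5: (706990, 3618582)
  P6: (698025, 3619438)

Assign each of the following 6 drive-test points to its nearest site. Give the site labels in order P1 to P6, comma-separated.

P1 → Z-7 (d²=66012685.00)
P2 → Z-11 (d²=23070178.00)
P3 → Z-12 (d²=49520945.00)
P4 → Z-7 (d²=7644416.00)
P5 → Z-12 (d²=44572249.00)
P6 → Z-12 (d²=25952320.00)

Z-7, Z-11, Z-12, Z-7, Z-12, Z-12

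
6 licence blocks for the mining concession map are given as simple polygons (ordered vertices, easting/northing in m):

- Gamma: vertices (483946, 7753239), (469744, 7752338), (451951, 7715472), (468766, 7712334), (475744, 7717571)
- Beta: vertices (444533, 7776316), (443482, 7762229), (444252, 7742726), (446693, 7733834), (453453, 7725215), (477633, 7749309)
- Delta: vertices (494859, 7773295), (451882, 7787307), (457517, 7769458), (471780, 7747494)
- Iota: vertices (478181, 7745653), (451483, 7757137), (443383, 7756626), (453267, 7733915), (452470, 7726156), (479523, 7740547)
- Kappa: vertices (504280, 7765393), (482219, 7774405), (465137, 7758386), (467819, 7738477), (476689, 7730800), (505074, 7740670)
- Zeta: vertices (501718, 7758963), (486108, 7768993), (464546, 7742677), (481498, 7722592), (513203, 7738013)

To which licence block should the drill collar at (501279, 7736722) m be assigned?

Zeta

Cast a ray rightward from (501279, 7736722). For each polygon, the edges (by vertex number in listed order) whose endpoints lie on opposite sides of northing = 7736722, where each meets that height, and whether that is right or left of the point:
Gamma: 2–3 at easting≈462207.1 (left), 5–1 at easting≈480147.8 (left) → 0 crossings.
Beta: 3–4 at easting≈445900.2 (left), 5–6 at easting≈465001.1 (left) → 0 crossings.
Delta: no edge straddles that height → 0 crossings.
Iota: 3–4 at easting≈452045.4 (left), 5–6 at easting≈472332.6 (left) → 0 crossings.
Kappa: 4–5 at easting≈469846.7 (left), 5–6 at easting≈493720.0 (left) → 0 crossings.
Zeta: 3–4 at easting≈469572.1 (left), 4–5 at easting≈510548.8 (right) → 1 crossing.
Only Zeta has an odd count, so the point is inside Zeta.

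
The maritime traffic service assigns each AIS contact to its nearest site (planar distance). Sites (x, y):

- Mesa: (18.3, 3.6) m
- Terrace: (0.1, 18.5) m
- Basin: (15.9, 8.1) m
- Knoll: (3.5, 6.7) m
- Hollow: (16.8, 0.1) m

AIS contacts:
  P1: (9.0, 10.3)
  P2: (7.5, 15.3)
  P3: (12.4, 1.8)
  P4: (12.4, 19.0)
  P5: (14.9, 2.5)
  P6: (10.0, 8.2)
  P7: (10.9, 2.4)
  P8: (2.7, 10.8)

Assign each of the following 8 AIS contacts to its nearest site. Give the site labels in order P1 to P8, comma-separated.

P1 → Knoll (d²=43.21)
P2 → Terrace (d²=65.00)
P3 → Hollow (d²=22.25)
P4 → Basin (d²=131.06)
P5 → Hollow (d²=9.37)
P6 → Basin (d²=34.82)
P7 → Hollow (d²=40.10)
P8 → Knoll (d²=17.45)

Knoll, Terrace, Hollow, Basin, Hollow, Basin, Hollow, Knoll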